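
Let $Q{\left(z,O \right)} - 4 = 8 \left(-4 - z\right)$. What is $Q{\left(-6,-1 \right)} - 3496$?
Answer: $-3476$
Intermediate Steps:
$Q{\left(z,O \right)} = -28 - 8 z$ ($Q{\left(z,O \right)} = 4 + 8 \left(-4 - z\right) = 4 - \left(32 + 8 z\right) = -28 - 8 z$)
$Q{\left(-6,-1 \right)} - 3496 = \left(-28 - -48\right) - 3496 = \left(-28 + 48\right) - 3496 = 20 - 3496 = -3476$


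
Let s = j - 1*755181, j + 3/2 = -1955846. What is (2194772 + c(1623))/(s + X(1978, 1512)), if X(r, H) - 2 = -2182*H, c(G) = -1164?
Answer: -4387216/12020421 ≈ -0.36498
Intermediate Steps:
j = -3911695/2 (j = -3/2 - 1955846 = -3911695/2 ≈ -1.9558e+6)
X(r, H) = 2 - 2182*H
s = -5422057/2 (s = -3911695/2 - 1*755181 = -3911695/2 - 755181 = -5422057/2 ≈ -2.7110e+6)
(2194772 + c(1623))/(s + X(1978, 1512)) = (2194772 - 1164)/(-5422057/2 + (2 - 2182*1512)) = 2193608/(-5422057/2 + (2 - 3299184)) = 2193608/(-5422057/2 - 3299182) = 2193608/(-12020421/2) = 2193608*(-2/12020421) = -4387216/12020421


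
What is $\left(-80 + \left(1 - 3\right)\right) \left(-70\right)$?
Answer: $5740$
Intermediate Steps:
$\left(-80 + \left(1 - 3\right)\right) \left(-70\right) = \left(-80 - 2\right) \left(-70\right) = \left(-82\right) \left(-70\right) = 5740$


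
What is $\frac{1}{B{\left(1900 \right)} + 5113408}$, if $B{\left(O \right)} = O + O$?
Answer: $\frac{1}{5117208} \approx 1.9542 \cdot 10^{-7}$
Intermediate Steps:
$B{\left(O \right)} = 2 O$
$\frac{1}{B{\left(1900 \right)} + 5113408} = \frac{1}{2 \cdot 1900 + 5113408} = \frac{1}{3800 + 5113408} = \frac{1}{5117208}$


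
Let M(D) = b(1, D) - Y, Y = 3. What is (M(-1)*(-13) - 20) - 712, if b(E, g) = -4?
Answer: -641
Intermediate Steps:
M(D) = -7 (M(D) = -4 - 1*3 = -4 - 3 = -7)
(M(-1)*(-13) - 20) - 712 = (-7*(-13) - 20) - 712 = (91 - 20) - 712 = 71 - 712 = -641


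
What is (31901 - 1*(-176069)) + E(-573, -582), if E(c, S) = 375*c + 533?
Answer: -6372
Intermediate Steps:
E(c, S) = 533 + 375*c
(31901 - 1*(-176069)) + E(-573, -582) = (31901 - 1*(-176069)) + (533 + 375*(-573)) = (31901 + 176069) + (533 - 214875) = 207970 - 214342 = -6372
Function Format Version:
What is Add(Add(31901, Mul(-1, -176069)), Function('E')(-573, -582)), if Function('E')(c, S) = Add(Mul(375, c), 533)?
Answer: -6372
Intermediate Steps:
Function('E')(c, S) = Add(533, Mul(375, c))
Add(Add(31901, Mul(-1, -176069)), Function('E')(-573, -582)) = Add(Add(31901, Mul(-1, -176069)), Add(533, Mul(375, -573))) = Add(Add(31901, 176069), Add(533, -214875)) = Add(207970, -214342) = -6372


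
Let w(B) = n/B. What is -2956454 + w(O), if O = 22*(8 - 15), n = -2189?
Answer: -41390157/14 ≈ -2.9564e+6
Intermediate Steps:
O = -154 (O = 22*(-7) = -154)
w(B) = -2189/B
-2956454 + w(O) = -2956454 - 2189/(-154) = -2956454 - 2189*(-1/154) = -2956454 + 199/14 = -41390157/14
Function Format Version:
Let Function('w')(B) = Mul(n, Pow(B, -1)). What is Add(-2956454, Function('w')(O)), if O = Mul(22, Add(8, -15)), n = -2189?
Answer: Rational(-41390157, 14) ≈ -2.9564e+6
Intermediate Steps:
O = -154 (O = Mul(22, -7) = -154)
Function('w')(B) = Mul(-2189, Pow(B, -1))
Add(-2956454, Function('w')(O)) = Add(-2956454, Mul(-2189, Pow(-154, -1))) = Add(-2956454, Mul(-2189, Rational(-1, 154))) = Add(-2956454, Rational(199, 14)) = Rational(-41390157, 14)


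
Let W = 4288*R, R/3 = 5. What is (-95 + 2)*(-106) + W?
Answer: 74178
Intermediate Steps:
R = 15 (R = 3*5 = 15)
W = 64320 (W = 4288*15 = 64320)
(-95 + 2)*(-106) + W = (-95 + 2)*(-106) + 64320 = -93*(-106) + 64320 = 9858 + 64320 = 74178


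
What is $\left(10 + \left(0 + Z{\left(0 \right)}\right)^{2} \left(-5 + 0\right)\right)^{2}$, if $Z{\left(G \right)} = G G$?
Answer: $100$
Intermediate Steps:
$Z{\left(G \right)} = G^{2}$
$\left(10 + \left(0 + Z{\left(0 \right)}\right)^{2} \left(-5 + 0\right)\right)^{2} = \left(10 + \left(0 + 0^{2}\right)^{2} \left(-5 + 0\right)\right)^{2} = \left(10 + \left(0 + 0\right)^{2} \left(-5\right)\right)^{2} = \left(10 + 0^{2} \left(-5\right)\right)^{2} = \left(10 + 0 \left(-5\right)\right)^{2} = \left(10 + 0\right)^{2} = 10^{2} = 100$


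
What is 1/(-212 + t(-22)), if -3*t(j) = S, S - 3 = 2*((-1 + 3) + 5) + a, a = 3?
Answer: -3/656 ≈ -0.0045732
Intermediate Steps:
S = 20 (S = 3 + (2*((-1 + 3) + 5) + 3) = 3 + (2*(2 + 5) + 3) = 3 + (2*7 + 3) = 3 + (14 + 3) = 3 + 17 = 20)
t(j) = -20/3 (t(j) = -⅓*20 = -20/3)
1/(-212 + t(-22)) = 1/(-212 - 20/3) = 1/(-656/3) = -3/656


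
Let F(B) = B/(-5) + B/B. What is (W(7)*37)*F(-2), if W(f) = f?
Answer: 1813/5 ≈ 362.60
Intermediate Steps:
F(B) = 1 - B/5 (F(B) = B*(-1/5) + 1 = -B/5 + 1 = 1 - B/5)
(W(7)*37)*F(-2) = (7*37)*(1 - 1/5*(-2)) = 259*(1 + 2/5) = 259*(7/5) = 1813/5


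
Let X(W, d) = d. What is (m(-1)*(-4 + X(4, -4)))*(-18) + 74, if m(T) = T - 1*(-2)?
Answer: 218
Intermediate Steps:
m(T) = 2 + T (m(T) = T + 2 = 2 + T)
(m(-1)*(-4 + X(4, -4)))*(-18) + 74 = ((2 - 1)*(-4 - 4))*(-18) + 74 = (1*(-8))*(-18) + 74 = -8*(-18) + 74 = 144 + 74 = 218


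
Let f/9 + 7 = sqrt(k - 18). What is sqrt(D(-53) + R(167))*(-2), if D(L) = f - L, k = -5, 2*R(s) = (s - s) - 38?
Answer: -2*sqrt(-29 + 9*I*sqrt(23)) ≈ -6.7823 - 12.728*I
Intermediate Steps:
R(s) = -19 (R(s) = ((s - s) - 38)/2 = (0 - 38)/2 = (1/2)*(-38) = -19)
f = -63 + 9*I*sqrt(23) (f = -63 + 9*sqrt(-5 - 18) = -63 + 9*sqrt(-23) = -63 + 9*(I*sqrt(23)) = -63 + 9*I*sqrt(23) ≈ -63.0 + 43.162*I)
D(L) = -63 - L + 9*I*sqrt(23) (D(L) = (-63 + 9*I*sqrt(23)) - L = -63 - L + 9*I*sqrt(23))
sqrt(D(-53) + R(167))*(-2) = sqrt((-63 - 1*(-53) + 9*I*sqrt(23)) - 19)*(-2) = sqrt((-63 + 53 + 9*I*sqrt(23)) - 19)*(-2) = sqrt((-10 + 9*I*sqrt(23)) - 19)*(-2) = sqrt(-29 + 9*I*sqrt(23))*(-2) = -2*sqrt(-29 + 9*I*sqrt(23))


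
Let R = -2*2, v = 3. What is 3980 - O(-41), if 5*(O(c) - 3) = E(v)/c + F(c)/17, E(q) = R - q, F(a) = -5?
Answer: 13859931/3485 ≈ 3977.0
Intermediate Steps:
R = -4
E(q) = -4 - q
O(c) = 50/17 - 7/(5*c) (O(c) = 3 + ((-4 - 1*3)/c - 5/17)/5 = 3 + ((-4 - 3)/c - 5*1/17)/5 = 3 + (-7/c - 5/17)/5 = 3 + (-5/17 - 7/c)/5 = 3 + (-1/17 - 7/(5*c)) = 50/17 - 7/(5*c))
3980 - O(-41) = 3980 - (-119 + 250*(-41))/(85*(-41)) = 3980 - (-1)*(-119 - 10250)/(85*41) = 3980 - (-1)*(-10369)/(85*41) = 3980 - 1*10369/3485 = 3980 - 10369/3485 = 13859931/3485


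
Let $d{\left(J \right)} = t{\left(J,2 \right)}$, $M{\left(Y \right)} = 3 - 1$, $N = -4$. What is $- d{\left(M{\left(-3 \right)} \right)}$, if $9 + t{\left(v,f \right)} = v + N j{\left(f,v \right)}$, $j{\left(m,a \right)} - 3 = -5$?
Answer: $-1$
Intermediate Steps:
$M{\left(Y \right)} = 2$ ($M{\left(Y \right)} = 3 - 1 = 2$)
$j{\left(m,a \right)} = -2$ ($j{\left(m,a \right)} = 3 - 5 = -2$)
$t{\left(v,f \right)} = -1 + v$ ($t{\left(v,f \right)} = -9 + \left(v - -8\right) = -9 + \left(v + 8\right) = -9 + \left(8 + v\right) = -1 + v$)
$d{\left(J \right)} = -1 + J$
$- d{\left(M{\left(-3 \right)} \right)} = - (-1 + 2) = \left(-1\right) 1 = -1$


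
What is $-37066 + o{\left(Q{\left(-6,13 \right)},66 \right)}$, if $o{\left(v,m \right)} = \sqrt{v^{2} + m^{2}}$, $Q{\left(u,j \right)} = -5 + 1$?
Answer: $-37066 + 2 \sqrt{1093} \approx -37000.0$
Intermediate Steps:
$Q{\left(u,j \right)} = -4$
$o{\left(v,m \right)} = \sqrt{m^{2} + v^{2}}$
$-37066 + o{\left(Q{\left(-6,13 \right)},66 \right)} = -37066 + \sqrt{66^{2} + \left(-4\right)^{2}} = -37066 + \sqrt{4356 + 16} = -37066 + \sqrt{4372} = -37066 + 2 \sqrt{1093}$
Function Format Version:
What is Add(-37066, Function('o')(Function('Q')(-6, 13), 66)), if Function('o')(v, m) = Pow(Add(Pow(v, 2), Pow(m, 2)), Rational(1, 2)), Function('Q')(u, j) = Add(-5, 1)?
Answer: Add(-37066, Mul(2, Pow(1093, Rational(1, 2)))) ≈ -37000.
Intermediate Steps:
Function('Q')(u, j) = -4
Function('o')(v, m) = Pow(Add(Pow(m, 2), Pow(v, 2)), Rational(1, 2))
Add(-37066, Function('o')(Function('Q')(-6, 13), 66)) = Add(-37066, Pow(Add(Pow(66, 2), Pow(-4, 2)), Rational(1, 2))) = Add(-37066, Pow(Add(4356, 16), Rational(1, 2))) = Add(-37066, Pow(4372, Rational(1, 2))) = Add(-37066, Mul(2, Pow(1093, Rational(1, 2))))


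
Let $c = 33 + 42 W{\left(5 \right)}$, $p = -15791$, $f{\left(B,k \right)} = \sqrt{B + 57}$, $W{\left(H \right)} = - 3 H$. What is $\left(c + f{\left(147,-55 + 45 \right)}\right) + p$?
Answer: $-16388 + 2 \sqrt{51} \approx -16374.0$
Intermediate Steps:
$f{\left(B,k \right)} = \sqrt{57 + B}$
$c = -597$ ($c = 33 + 42 \left(\left(-3\right) 5\right) = 33 + 42 \left(-15\right) = 33 - 630 = -597$)
$\left(c + f{\left(147,-55 + 45 \right)}\right) + p = \left(-597 + \sqrt{57 + 147}\right) - 15791 = \left(-597 + \sqrt{204}\right) - 15791 = \left(-597 + 2 \sqrt{51}\right) - 15791 = -16388 + 2 \sqrt{51}$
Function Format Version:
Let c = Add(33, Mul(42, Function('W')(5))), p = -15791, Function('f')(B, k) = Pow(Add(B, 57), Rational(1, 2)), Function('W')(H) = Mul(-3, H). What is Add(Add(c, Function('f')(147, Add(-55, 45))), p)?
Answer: Add(-16388, Mul(2, Pow(51, Rational(1, 2)))) ≈ -16374.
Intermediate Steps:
Function('f')(B, k) = Pow(Add(57, B), Rational(1, 2))
c = -597 (c = Add(33, Mul(42, Mul(-3, 5))) = Add(33, Mul(42, -15)) = Add(33, -630) = -597)
Add(Add(c, Function('f')(147, Add(-55, 45))), p) = Add(Add(-597, Pow(Add(57, 147), Rational(1, 2))), -15791) = Add(Add(-597, Pow(204, Rational(1, 2))), -15791) = Add(Add(-597, Mul(2, Pow(51, Rational(1, 2)))), -15791) = Add(-16388, Mul(2, Pow(51, Rational(1, 2))))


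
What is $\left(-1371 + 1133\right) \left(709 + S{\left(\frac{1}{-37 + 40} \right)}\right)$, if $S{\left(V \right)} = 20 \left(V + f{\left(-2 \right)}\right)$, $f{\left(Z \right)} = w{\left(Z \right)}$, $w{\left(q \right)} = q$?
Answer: $- \frac{482426}{3} \approx -1.6081 \cdot 10^{5}$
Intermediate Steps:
$f{\left(Z \right)} = Z$
$S{\left(V \right)} = -40 + 20 V$ ($S{\left(V \right)} = 20 \left(V - 2\right) = 20 \left(-2 + V\right) = -40 + 20 V$)
$\left(-1371 + 1133\right) \left(709 + S{\left(\frac{1}{-37 + 40} \right)}\right) = \left(-1371 + 1133\right) \left(709 - \left(40 - \frac{20}{-37 + 40}\right)\right) = - 238 \left(709 - \left(40 - \frac{20}{3}\right)\right) = - 238 \left(709 + \left(-40 + 20 \cdot \frac{1}{3}\right)\right) = - 238 \left(709 + \left(-40 + \frac{20}{3}\right)\right) = - 238 \left(709 - \frac{100}{3}\right) = \left(-238\right) \frac{2027}{3} = - \frac{482426}{3}$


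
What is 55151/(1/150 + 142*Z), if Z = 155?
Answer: 8272650/3301501 ≈ 2.5057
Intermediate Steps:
55151/(1/150 + 142*Z) = 55151/(1/150 + 142*155) = 55151/(1/150 + 22010) = 55151/(3301501/150) = 55151*(150/3301501) = 8272650/3301501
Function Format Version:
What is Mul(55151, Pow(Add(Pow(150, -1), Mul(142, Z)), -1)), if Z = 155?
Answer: Rational(8272650, 3301501) ≈ 2.5057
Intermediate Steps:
Mul(55151, Pow(Add(Pow(150, -1), Mul(142, Z)), -1)) = Mul(55151, Pow(Add(Pow(150, -1), Mul(142, 155)), -1)) = Mul(55151, Pow(Add(Rational(1, 150), 22010), -1)) = Mul(55151, Pow(Rational(3301501, 150), -1)) = Mul(55151, Rational(150, 3301501)) = Rational(8272650, 3301501)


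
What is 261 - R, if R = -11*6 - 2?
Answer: 329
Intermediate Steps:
R = -68 (R = -66 - 2 = -68)
261 - R = 261 - 1*(-68) = 261 + 68 = 329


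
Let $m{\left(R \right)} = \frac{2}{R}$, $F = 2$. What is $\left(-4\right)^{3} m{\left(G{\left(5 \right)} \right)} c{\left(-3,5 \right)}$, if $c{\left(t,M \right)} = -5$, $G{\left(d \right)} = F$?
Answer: $320$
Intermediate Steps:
$G{\left(d \right)} = 2$
$\left(-4\right)^{3} m{\left(G{\left(5 \right)} \right)} c{\left(-3,5 \right)} = \left(-4\right)^{3} \cdot \frac{2}{2} \left(-5\right) = - 64 \cdot 2 \cdot \frac{1}{2} \left(-5\right) = \left(-64\right) 1 \left(-5\right) = \left(-64\right) \left(-5\right) = 320$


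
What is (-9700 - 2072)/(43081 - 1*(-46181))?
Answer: -218/1653 ≈ -0.13188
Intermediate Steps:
(-9700 - 2072)/(43081 - 1*(-46181)) = -11772/(43081 + 46181) = -11772/89262 = -11772*1/89262 = -218/1653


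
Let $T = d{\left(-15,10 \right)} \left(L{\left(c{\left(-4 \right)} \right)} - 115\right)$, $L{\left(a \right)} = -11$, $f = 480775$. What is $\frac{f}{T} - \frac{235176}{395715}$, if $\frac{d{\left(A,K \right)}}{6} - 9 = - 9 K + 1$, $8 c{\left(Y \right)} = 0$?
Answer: $\frac{11735095643}{1595522880} \approx 7.355$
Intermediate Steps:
$c{\left(Y \right)} = 0$ ($c{\left(Y \right)} = \frac{1}{8} \cdot 0 = 0$)
$d{\left(A,K \right)} = 60 - 54 K$ ($d{\left(A,K \right)} = 54 + 6 \left(- 9 K + 1\right) = 54 + 6 \left(1 - 9 K\right) = 54 - \left(-6 + 54 K\right) = 60 - 54 K$)
$T = 60480$ ($T = \left(60 - 540\right) \left(-11 - 115\right) = \left(60 - 540\right) \left(-126\right) = \left(-480\right) \left(-126\right) = 60480$)
$\frac{f}{T} - \frac{235176}{395715} = \frac{480775}{60480} - \frac{235176}{395715} = 480775 \cdot \frac{1}{60480} - \frac{78392}{131905} = \frac{96155}{12096} - \frac{78392}{131905} = \frac{11735095643}{1595522880}$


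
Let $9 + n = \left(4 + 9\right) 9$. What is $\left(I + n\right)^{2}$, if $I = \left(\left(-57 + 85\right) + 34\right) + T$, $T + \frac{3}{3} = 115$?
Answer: $80656$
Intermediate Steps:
$T = 114$ ($T = -1 + 115 = 114$)
$n = 108$ ($n = -9 + \left(4 + 9\right) 9 = -9 + 13 \cdot 9 = -9 + 117 = 108$)
$I = 176$ ($I = \left(\left(-57 + 85\right) + 34\right) + 114 = \left(28 + 34\right) + 114 = 62 + 114 = 176$)
$\left(I + n\right)^{2} = \left(176 + 108\right)^{2} = 284^{2} = 80656$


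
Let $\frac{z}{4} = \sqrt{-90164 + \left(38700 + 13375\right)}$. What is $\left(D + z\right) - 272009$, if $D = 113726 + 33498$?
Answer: $-124785 + 4 i \sqrt{38089} \approx -1.2479 \cdot 10^{5} + 780.66 i$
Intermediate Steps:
$D = 147224$
$z = 4 i \sqrt{38089}$ ($z = 4 \sqrt{-90164 + \left(38700 + 13375\right)} = 4 \sqrt{-90164 + 52075} = 4 \sqrt{-38089} = 4 i \sqrt{38089} \approx 780.66 i$)
$\left(D + z\right) - 272009 = \left(147224 + 4 i \sqrt{38089}\right) - 272009 = -124785 + 4 i \sqrt{38089}$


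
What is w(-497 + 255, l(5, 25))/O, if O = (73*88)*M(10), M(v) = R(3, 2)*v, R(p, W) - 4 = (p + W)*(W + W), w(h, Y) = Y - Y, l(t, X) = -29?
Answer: 0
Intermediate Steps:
w(h, Y) = 0
R(p, W) = 4 + 2*W*(W + p) (R(p, W) = 4 + (p + W)*(W + W) = 4 + (W + p)*(2*W) = 4 + 2*W*(W + p))
M(v) = 24*v (M(v) = (4 + 2*2² + 2*2*3)*v = (4 + 2*4 + 12)*v = (4 + 8 + 12)*v = 24*v)
O = 1541760 (O = (73*88)*(24*10) = 6424*240 = 1541760)
w(-497 + 255, l(5, 25))/O = 0/1541760 = 0*(1/1541760) = 0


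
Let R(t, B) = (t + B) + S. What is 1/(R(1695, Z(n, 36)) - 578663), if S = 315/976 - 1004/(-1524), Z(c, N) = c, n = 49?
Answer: -371856/214530426673 ≈ -1.7333e-6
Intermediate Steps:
S = 364991/371856 (S = 315*(1/976) - 1004*(-1/1524) = 315/976 + 251/381 = 364991/371856 ≈ 0.98154)
R(t, B) = 364991/371856 + B + t (R(t, B) = (t + B) + 364991/371856 = (B + t) + 364991/371856 = 364991/371856 + B + t)
1/(R(1695, Z(n, 36)) - 578663) = 1/((364991/371856 + 49 + 1695) - 578663) = 1/(648881855/371856 - 578663) = 1/(-214530426673/371856) = -371856/214530426673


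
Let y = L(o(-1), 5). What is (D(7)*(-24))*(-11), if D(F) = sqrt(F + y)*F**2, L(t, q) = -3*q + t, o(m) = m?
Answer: 38808*I ≈ 38808.0*I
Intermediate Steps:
L(t, q) = t - 3*q
y = -16 (y = -1 - 3*5 = -1 - 15 = -16)
D(F) = F**2*sqrt(-16 + F) (D(F) = sqrt(F - 16)*F**2 = sqrt(-16 + F)*F**2 = F**2*sqrt(-16 + F))
(D(7)*(-24))*(-11) = ((7**2*sqrt(-16 + 7))*(-24))*(-11) = ((49*sqrt(-9))*(-24))*(-11) = ((49*(3*I))*(-24))*(-11) = ((147*I)*(-24))*(-11) = -3528*I*(-11) = 38808*I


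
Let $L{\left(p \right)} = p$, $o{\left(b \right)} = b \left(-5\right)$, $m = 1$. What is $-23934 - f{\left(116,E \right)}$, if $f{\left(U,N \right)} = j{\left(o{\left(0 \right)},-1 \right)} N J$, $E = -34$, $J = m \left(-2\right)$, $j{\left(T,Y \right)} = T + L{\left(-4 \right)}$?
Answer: $-23662$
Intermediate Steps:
$o{\left(b \right)} = - 5 b$
$j{\left(T,Y \right)} = -4 + T$ ($j{\left(T,Y \right)} = T - 4 = -4 + T$)
$J = -2$ ($J = 1 \left(-2\right) = -2$)
$f{\left(U,N \right)} = 8 N$ ($f{\left(U,N \right)} = \left(-4 - 0\right) N \left(-2\right) = \left(-4 + 0\right) N \left(-2\right) = - 4 N \left(-2\right) = 8 N$)
$-23934 - f{\left(116,E \right)} = -23934 - 8 \left(-34\right) = -23934 - -272 = -23934 + 272 = -23662$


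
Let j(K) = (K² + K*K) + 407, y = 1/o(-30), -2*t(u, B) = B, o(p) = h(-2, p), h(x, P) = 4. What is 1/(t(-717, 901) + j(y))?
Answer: -8/347 ≈ -0.023055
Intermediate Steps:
o(p) = 4
t(u, B) = -B/2
y = ¼ (y = 1/4 = ¼ ≈ 0.25000)
j(K) = 407 + 2*K² (j(K) = (K² + K²) + 407 = 2*K² + 407 = 407 + 2*K²)
1/(t(-717, 901) + j(y)) = 1/(-½*901 + (407 + 2*(¼)²)) = 1/(-901/2 + (407 + 2*(1/16))) = 1/(-901/2 + (407 + ⅛)) = 1/(-901/2 + 3257/8) = 1/(-347/8) = -8/347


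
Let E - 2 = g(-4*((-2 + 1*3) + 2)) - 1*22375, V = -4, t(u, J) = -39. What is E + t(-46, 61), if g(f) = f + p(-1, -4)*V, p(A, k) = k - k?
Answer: -22424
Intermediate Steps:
p(A, k) = 0
g(f) = f (g(f) = f + 0*(-4) = f + 0 = f)
E = -22385 (E = 2 + (-4*((-2 + 1*3) + 2) - 1*22375) = 2 + (-4*((-2 + 3) + 2) - 22375) = 2 + (-4*(1 + 2) - 22375) = 2 + (-4*3 - 22375) = 2 + (-12 - 22375) = 2 - 22387 = -22385)
E + t(-46, 61) = -22385 - 39 = -22424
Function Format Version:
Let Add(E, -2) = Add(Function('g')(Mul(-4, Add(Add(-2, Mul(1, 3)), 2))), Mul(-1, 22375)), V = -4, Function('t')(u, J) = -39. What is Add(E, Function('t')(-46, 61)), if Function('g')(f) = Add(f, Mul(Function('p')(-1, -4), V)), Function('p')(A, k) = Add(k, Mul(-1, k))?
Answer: -22424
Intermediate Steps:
Function('p')(A, k) = 0
Function('g')(f) = f (Function('g')(f) = Add(f, Mul(0, -4)) = Add(f, 0) = f)
E = -22385 (E = Add(2, Add(Mul(-4, Add(Add(-2, Mul(1, 3)), 2)), Mul(-1, 22375))) = Add(2, Add(Mul(-4, Add(Add(-2, 3), 2)), -22375)) = Add(2, Add(Mul(-4, Add(1, 2)), -22375)) = Add(2, Add(Mul(-4, 3), -22375)) = Add(2, Add(-12, -22375)) = Add(2, -22387) = -22385)
Add(E, Function('t')(-46, 61)) = Add(-22385, -39) = -22424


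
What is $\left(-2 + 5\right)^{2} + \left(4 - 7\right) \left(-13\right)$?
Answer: $48$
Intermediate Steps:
$\left(-2 + 5\right)^{2} + \left(4 - 7\right) \left(-13\right) = 3^{2} - -39 = 9 + 39 = 48$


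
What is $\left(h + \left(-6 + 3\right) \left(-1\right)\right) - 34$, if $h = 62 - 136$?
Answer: $-105$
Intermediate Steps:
$h = -74$
$\left(h + \left(-6 + 3\right) \left(-1\right)\right) - 34 = \left(-74 + \left(-6 + 3\right) \left(-1\right)\right) - 34 = \left(-74 - -3\right) - 34 = \left(-74 + 3\right) - 34 = -71 - 34 = -105$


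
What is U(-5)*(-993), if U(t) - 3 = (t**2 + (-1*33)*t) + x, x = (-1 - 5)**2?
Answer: -227397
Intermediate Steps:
x = 36 (x = (-6)**2 = 36)
U(t) = 39 + t**2 - 33*t (U(t) = 3 + ((t**2 + (-1*33)*t) + 36) = 3 + ((t**2 - 33*t) + 36) = 3 + (36 + t**2 - 33*t) = 39 + t**2 - 33*t)
U(-5)*(-993) = (39 + (-5)**2 - 33*(-5))*(-993) = (39 + 25 + 165)*(-993) = 229*(-993) = -227397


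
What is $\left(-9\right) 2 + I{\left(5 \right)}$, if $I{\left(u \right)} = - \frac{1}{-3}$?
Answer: $- \frac{53}{3} \approx -17.667$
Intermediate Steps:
$I{\left(u \right)} = \frac{1}{3}$ ($I{\left(u \right)} = \left(-1\right) \left(- \frac{1}{3}\right) = \frac{1}{3}$)
$\left(-9\right) 2 + I{\left(5 \right)} = \left(-9\right) 2 + \frac{1}{3} = -18 + \frac{1}{3} = - \frac{53}{3}$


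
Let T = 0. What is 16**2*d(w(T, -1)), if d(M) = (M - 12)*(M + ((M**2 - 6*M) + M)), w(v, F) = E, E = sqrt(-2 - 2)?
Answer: 16384 + 22528*I ≈ 16384.0 + 22528.0*I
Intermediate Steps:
E = 2*I (E = sqrt(-4) = 2*I ≈ 2.0*I)
w(v, F) = 2*I
d(M) = (-12 + M)*(M**2 - 4*M) (d(M) = (-12 + M)*(M + (M**2 - 5*M)) = (-12 + M)*(M**2 - 4*M))
16**2*d(w(T, -1)) = 16**2*((2*I)*(48 + (2*I)**2 - 32*I)) = 256*((2*I)*(48 - 4 - 32*I)) = 256*((2*I)*(44 - 32*I)) = 256*(2*I*(44 - 32*I)) = 512*I*(44 - 32*I)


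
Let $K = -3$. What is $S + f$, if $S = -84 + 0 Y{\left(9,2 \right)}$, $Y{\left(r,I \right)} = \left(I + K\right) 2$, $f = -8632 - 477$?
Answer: $-9193$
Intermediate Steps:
$f = -9109$
$Y{\left(r,I \right)} = -6 + 2 I$ ($Y{\left(r,I \right)} = \left(I - 3\right) 2 = \left(-3 + I\right) 2 = -6 + 2 I$)
$S = -84$ ($S = -84 + 0 \left(-6 + 2 \cdot 2\right) = -84 + 0 \left(-6 + 4\right) = -84 + 0 \left(-2\right) = -84 + 0 = -84$)
$S + f = -84 - 9109 = -9193$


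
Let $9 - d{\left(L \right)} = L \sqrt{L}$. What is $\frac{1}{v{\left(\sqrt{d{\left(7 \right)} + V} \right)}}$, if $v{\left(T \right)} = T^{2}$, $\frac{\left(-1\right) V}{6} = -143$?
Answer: $\frac{867}{751346} + \frac{7 \sqrt{7}}{751346} \approx 0.0011786$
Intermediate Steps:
$V = 858$ ($V = \left(-6\right) \left(-143\right) = 858$)
$d{\left(L \right)} = 9 - L^{\frac{3}{2}}$ ($d{\left(L \right)} = 9 - L \sqrt{L} = 9 - L^{\frac{3}{2}}$)
$\frac{1}{v{\left(\sqrt{d{\left(7 \right)} + V} \right)}} = \frac{1}{\left(\sqrt{\left(9 - 7^{\frac{3}{2}}\right) + 858}\right)^{2}} = \frac{1}{\left(\sqrt{\left(9 - 7 \sqrt{7}\right) + 858}\right)^{2}} = \frac{1}{\left(\sqrt{867 - 7 \sqrt{7}}\right)^{2}} = \frac{1}{867 - 7 \sqrt{7}}$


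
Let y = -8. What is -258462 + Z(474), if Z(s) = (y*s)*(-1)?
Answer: -254670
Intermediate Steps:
Z(s) = 8*s (Z(s) = -8*s*(-1) = 8*s)
-258462 + Z(474) = -258462 + 8*474 = -258462 + 3792 = -254670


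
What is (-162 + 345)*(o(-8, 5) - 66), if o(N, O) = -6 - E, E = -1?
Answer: -12993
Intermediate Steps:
o(N, O) = -5 (o(N, O) = -6 - 1*(-1) = -6 + 1 = -5)
(-162 + 345)*(o(-8, 5) - 66) = (-162 + 345)*(-5 - 66) = 183*(-71) = -12993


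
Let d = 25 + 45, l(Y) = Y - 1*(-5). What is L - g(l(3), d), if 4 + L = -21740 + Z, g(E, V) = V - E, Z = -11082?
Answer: -32888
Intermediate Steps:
l(Y) = 5 + Y (l(Y) = Y + 5 = 5 + Y)
d = 70
L = -32826 (L = -4 + (-21740 - 11082) = -4 - 32822 = -32826)
L - g(l(3), d) = -32826 - (70 - (5 + 3)) = -32826 - (70 - 1*8) = -32826 - (70 - 8) = -32826 - 1*62 = -32826 - 62 = -32888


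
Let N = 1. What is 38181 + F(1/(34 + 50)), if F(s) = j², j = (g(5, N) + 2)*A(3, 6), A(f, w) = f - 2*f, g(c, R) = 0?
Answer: 38217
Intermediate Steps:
A(f, w) = -f
j = -6 (j = (0 + 2)*(-1*3) = 2*(-3) = -6)
F(s) = 36 (F(s) = (-6)² = 36)
38181 + F(1/(34 + 50)) = 38181 + 36 = 38217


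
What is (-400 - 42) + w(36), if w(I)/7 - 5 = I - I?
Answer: -407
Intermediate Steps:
w(I) = 35 (w(I) = 35 + 7*(I - I) = 35 + 7*0 = 35 + 0 = 35)
(-400 - 42) + w(36) = (-400 - 42) + 35 = -442 + 35 = -407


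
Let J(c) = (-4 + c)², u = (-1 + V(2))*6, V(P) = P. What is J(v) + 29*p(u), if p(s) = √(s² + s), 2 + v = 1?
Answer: 25 + 29*√42 ≈ 212.94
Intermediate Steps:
v = -1 (v = -2 + 1 = -1)
u = 6 (u = (-1 + 2)*6 = 1*6 = 6)
p(s) = √(s + s²)
J(v) + 29*p(u) = (-4 - 1)² + 29*√(6*(1 + 6)) = (-5)² + 29*√(6*7) = 25 + 29*√42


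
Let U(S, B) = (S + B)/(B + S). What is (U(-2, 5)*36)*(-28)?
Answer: -1008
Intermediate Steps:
U(S, B) = 1 (U(S, B) = (B + S)/(B + S) = 1)
(U(-2, 5)*36)*(-28) = (1*36)*(-28) = 36*(-28) = -1008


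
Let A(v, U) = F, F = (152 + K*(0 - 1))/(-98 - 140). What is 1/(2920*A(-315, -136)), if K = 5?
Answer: -17/30660 ≈ -0.00055447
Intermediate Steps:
F = -21/34 (F = (152 + 5*(0 - 1))/(-98 - 140) = (152 + 5*(-1))/(-238) = (152 - 5)*(-1/238) = 147*(-1/238) = -21/34 ≈ -0.61765)
A(v, U) = -21/34
1/(2920*A(-315, -136)) = 1/(2920*(-21/34)) = (1/2920)*(-34/21) = -17/30660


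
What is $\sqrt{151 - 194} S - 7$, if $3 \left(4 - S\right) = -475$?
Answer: $-7 + \frac{487 i \sqrt{43}}{3} \approx -7.0 + 1064.5 i$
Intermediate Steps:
$S = \frac{487}{3}$ ($S = 4 - - \frac{475}{3} = 4 + \frac{475}{3} = \frac{487}{3} \approx 162.33$)
$\sqrt{151 - 194} S - 7 = \sqrt{151 - 194} \cdot \frac{487}{3} - 7 = \sqrt{-43} \cdot \frac{487}{3} + \left(-8 + 1\right) = i \sqrt{43} \cdot \frac{487}{3} - 7 = \frac{487 i \sqrt{43}}{3} - 7 = -7 + \frac{487 i \sqrt{43}}{3}$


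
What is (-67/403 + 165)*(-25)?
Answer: -1660700/403 ≈ -4120.8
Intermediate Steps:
(-67/403 + 165)*(-25) = (66428/403)*(-25) = -1660700/403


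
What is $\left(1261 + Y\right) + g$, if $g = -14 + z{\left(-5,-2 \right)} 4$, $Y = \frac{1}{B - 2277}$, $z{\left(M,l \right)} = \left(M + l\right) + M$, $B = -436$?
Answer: $\frac{3252886}{2713} \approx 1199.0$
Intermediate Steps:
$z{\left(M,l \right)} = l + 2 M$
$Y = - \frac{1}{2713}$ ($Y = \frac{1}{-436 - 2277} = \frac{1}{-2713} = - \frac{1}{2713} \approx -0.0003686$)
$g = -62$ ($g = -14 + \left(-2 + 2 \left(-5\right)\right) 4 = -14 + \left(-2 - 10\right) 4 = -14 - 48 = -62$)
$\left(1261 + Y\right) + g = \left(1261 - \frac{1}{2713}\right) - 62 = \frac{3421092}{2713} - 62 = \frac{3252886}{2713}$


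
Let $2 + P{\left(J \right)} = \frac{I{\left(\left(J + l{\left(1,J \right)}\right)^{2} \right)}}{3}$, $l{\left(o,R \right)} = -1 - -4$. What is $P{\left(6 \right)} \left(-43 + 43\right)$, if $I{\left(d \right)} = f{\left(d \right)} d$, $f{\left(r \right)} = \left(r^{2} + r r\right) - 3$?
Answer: $0$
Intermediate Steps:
$l{\left(o,R \right)} = 3$ ($l{\left(o,R \right)} = -1 + 4 = 3$)
$f{\left(r \right)} = -3 + 2 r^{2}$ ($f{\left(r \right)} = \left(r^{2} + r^{2}\right) - 3 = 2 r^{2} - 3 = -3 + 2 r^{2}$)
$I{\left(d \right)} = d \left(-3 + 2 d^{2}\right)$ ($I{\left(d \right)} = \left(-3 + 2 d^{2}\right) d = d \left(-3 + 2 d^{2}\right)$)
$P{\left(J \right)} = -2 + \frac{\left(3 + J\right)^{2} \left(-3 + 2 \left(3 + J\right)^{4}\right)}{3}$ ($P{\left(J \right)} = -2 + \frac{\left(J + 3\right)^{2} \left(-3 + 2 \left(\left(J + 3\right)^{2}\right)^{2}\right)}{3} = -2 + \left(3 + J\right)^{2} \left(-3 + 2 \left(\left(3 + J\right)^{2}\right)^{2}\right) \frac{1}{3} = -2 + \left(3 + J\right)^{2} \left(-3 + 2 \left(3 + J\right)^{4}\right) \frac{1}{3} = -2 + \frac{\left(3 + J\right)^{2} \left(-3 + 2 \left(3 + J\right)^{4}\right)}{3}$)
$P{\left(6 \right)} \left(-43 + 43\right) = \left(-2 - \left(3 + 6\right)^{2} + \frac{2 \left(3 + 6\right)^{6}}{3}\right) \left(-43 + 43\right) = \left(-2 - 9^{2} + \frac{2 \cdot 9^{6}}{3}\right) 0 = \left(-2 - 81 + \frac{2}{3} \cdot 531441\right) 0 = \left(-2 - 81 + 354294\right) 0 = 354211 \cdot 0 = 0$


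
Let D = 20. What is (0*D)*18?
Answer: 0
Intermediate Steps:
(0*D)*18 = (0*20)*18 = 0*18 = 0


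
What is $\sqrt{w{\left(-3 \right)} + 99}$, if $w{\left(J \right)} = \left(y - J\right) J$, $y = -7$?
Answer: $\sqrt{111} \approx 10.536$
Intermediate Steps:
$w{\left(J \right)} = J \left(-7 - J\right)$ ($w{\left(J \right)} = \left(-7 - J\right) J = J \left(-7 - J\right)$)
$\sqrt{w{\left(-3 \right)} + 99} = \sqrt{\left(-1\right) \left(-3\right) \left(7 - 3\right) + 99} = \sqrt{\left(-1\right) \left(-3\right) 4 + 99} = \sqrt{12 + 99} = \sqrt{111}$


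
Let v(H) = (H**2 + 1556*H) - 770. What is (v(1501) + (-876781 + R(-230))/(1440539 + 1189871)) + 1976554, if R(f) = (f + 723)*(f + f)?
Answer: 17266907106249/2630410 ≈ 6.5643e+6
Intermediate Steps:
R(f) = 2*f*(723 + f) (R(f) = (723 + f)*(2*f) = 2*f*(723 + f))
v(H) = -770 + H**2 + 1556*H
(v(1501) + (-876781 + R(-230))/(1440539 + 1189871)) + 1976554 = ((-770 + 1501**2 + 1556*1501) + (-876781 + 2*(-230)*(723 - 230))/(1440539 + 1189871)) + 1976554 = ((-770 + 2253001 + 2335556) + (-876781 + 2*(-230)*493)/2630410) + 1976554 = (4587787 + (-876781 - 226780)*(1/2630410)) + 1976554 = (4587787 - 1103561*1/2630410) + 1976554 = (4587787 - 1103561/2630410) + 1976554 = 12067759699109/2630410 + 1976554 = 17266907106249/2630410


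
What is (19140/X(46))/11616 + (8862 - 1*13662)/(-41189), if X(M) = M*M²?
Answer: 41120698805/352807180352 ≈ 0.11655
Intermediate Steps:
X(M) = M³
(19140/X(46))/11616 + (8862 - 1*13662)/(-41189) = (19140/(46³))/11616 + (8862 - 1*13662)/(-41189) = (19140/97336)*(1/11616) + (8862 - 13662)*(-1/41189) = (19140*(1/97336))*(1/11616) - 4800*(-1/41189) = (4785/24334)*(1/11616) + 4800/41189 = 145/8565568 + 4800/41189 = 41120698805/352807180352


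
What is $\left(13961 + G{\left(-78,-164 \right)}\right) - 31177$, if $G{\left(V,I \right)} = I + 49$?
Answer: $-17331$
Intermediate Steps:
$G{\left(V,I \right)} = 49 + I$
$\left(13961 + G{\left(-78,-164 \right)}\right) - 31177 = \left(13961 + \left(49 - 164\right)\right) - 31177 = \left(13961 - 115\right) - 31177 = 13846 - 31177 = -17331$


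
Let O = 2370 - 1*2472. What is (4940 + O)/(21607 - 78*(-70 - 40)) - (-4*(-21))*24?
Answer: -60852154/30187 ≈ -2015.8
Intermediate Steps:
O = -102 (O = 2370 - 2472 = -102)
(4940 + O)/(21607 - 78*(-70 - 40)) - (-4*(-21))*24 = (4940 - 102)/(21607 - 78*(-70 - 40)) - (-4*(-21))*24 = 4838/(21607 - 78*(-110)) - 84*24 = 4838/(21607 + 8580) - 1*2016 = 4838/30187 - 2016 = -60852154/30187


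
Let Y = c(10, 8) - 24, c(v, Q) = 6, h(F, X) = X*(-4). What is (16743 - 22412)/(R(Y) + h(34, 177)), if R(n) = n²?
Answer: 5669/384 ≈ 14.763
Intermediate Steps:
h(F, X) = -4*X
Y = -18 (Y = 6 - 24 = -18)
(16743 - 22412)/(R(Y) + h(34, 177)) = (16743 - 22412)/((-18)² - 4*177) = -5669/(324 - 708) = -5669/(-384) = -5669*(-1/384) = 5669/384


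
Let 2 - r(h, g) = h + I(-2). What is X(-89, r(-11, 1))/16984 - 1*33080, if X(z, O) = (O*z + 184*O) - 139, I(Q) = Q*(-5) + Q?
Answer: -70228798/2123 ≈ -33080.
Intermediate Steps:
I(Q) = -4*Q (I(Q) = -5*Q + Q = -4*Q)
r(h, g) = -6 - h (r(h, g) = 2 - (h - 4*(-2)) = 2 - (h + 8) = 2 - (8 + h) = 2 + (-8 - h) = -6 - h)
X(z, O) = -139 + 184*O + O*z (X(z, O) = (184*O + O*z) - 139 = -139 + 184*O + O*z)
X(-89, r(-11, 1))/16984 - 1*33080 = (-139 + 184*(-6 - 1*(-11)) + (-6 - 1*(-11))*(-89))/16984 - 1*33080 = (-139 + 184*(-6 + 11) + (-6 + 11)*(-89))*(1/16984) - 33080 = (-139 + 184*5 + 5*(-89))*(1/16984) - 33080 = (-139 + 920 - 445)*(1/16984) - 33080 = 336*(1/16984) - 33080 = 42/2123 - 33080 = -70228798/2123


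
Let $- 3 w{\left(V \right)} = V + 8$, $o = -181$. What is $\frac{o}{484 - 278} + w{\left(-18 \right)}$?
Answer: $\frac{1517}{618} \approx 2.4547$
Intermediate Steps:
$w{\left(V \right)} = - \frac{8}{3} - \frac{V}{3}$ ($w{\left(V \right)} = - \frac{V + 8}{3} = - \frac{8 + V}{3} = - \frac{8}{3} - \frac{V}{3}$)
$\frac{o}{484 - 278} + w{\left(-18 \right)} = - \frac{181}{484 - 278} - - \frac{10}{3} = - \frac{181}{206} + \left(- \frac{8}{3} + 6\right) = \left(-181\right) \frac{1}{206} + \frac{10}{3} = - \frac{181}{206} + \frac{10}{3} = \frac{1517}{618}$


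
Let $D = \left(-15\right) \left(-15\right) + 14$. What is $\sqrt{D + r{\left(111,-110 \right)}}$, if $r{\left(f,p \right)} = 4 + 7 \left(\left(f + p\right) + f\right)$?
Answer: $\sqrt{1027} \approx 32.047$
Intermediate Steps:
$D = 239$ ($D = 225 + 14 = 239$)
$r{\left(f,p \right)} = 4 + 7 p + 14 f$ ($r{\left(f,p \right)} = 4 + 7 \left(p + 2 f\right) = 4 + \left(7 p + 14 f\right) = 4 + 7 p + 14 f$)
$\sqrt{D + r{\left(111,-110 \right)}} = \sqrt{239 + \left(4 + 7 \left(-110\right) + 14 \cdot 111\right)} = \sqrt{239 + \left(4 - 770 + 1554\right)} = \sqrt{239 + 788} = \sqrt{1027}$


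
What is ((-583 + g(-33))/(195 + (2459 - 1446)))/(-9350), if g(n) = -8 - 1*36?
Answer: 57/1026800 ≈ 5.5512e-5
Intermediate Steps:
g(n) = -44 (g(n) = -8 - 36 = -44)
((-583 + g(-33))/(195 + (2459 - 1446)))/(-9350) = ((-583 - 44)/(195 + (2459 - 1446)))/(-9350) = -627/(195 + 1013)*(-1/9350) = -627/1208*(-1/9350) = 57/1026800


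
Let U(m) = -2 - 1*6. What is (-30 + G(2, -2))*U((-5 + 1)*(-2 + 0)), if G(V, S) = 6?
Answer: 192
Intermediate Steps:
U(m) = -8 (U(m) = -2 - 6 = -8)
(-30 + G(2, -2))*U((-5 + 1)*(-2 + 0)) = (-30 + 6)*(-8) = -24*(-8) = 192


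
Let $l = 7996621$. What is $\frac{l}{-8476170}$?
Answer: $- \frac{7996621}{8476170} \approx -0.94342$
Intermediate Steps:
$\frac{l}{-8476170} = \frac{7996621}{-8476170} = 7996621 \left(- \frac{1}{8476170}\right) = - \frac{7996621}{8476170}$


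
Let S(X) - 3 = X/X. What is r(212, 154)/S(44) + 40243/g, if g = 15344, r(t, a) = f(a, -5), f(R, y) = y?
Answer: 3009/2192 ≈ 1.3727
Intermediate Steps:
S(X) = 4 (S(X) = 3 + X/X = 3 + 1 = 4)
r(t, a) = -5
r(212, 154)/S(44) + 40243/g = -5/4 + 40243/15344 = -5*¼ + 40243*(1/15344) = -5/4 + 5749/2192 = 3009/2192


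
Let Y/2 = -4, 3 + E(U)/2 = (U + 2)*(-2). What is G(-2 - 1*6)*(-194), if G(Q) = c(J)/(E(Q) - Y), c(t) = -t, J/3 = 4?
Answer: 1164/13 ≈ 89.538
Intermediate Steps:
E(U) = -14 - 4*U (E(U) = -6 + 2*((U + 2)*(-2)) = -6 + 2*((2 + U)*(-2)) = -6 + 2*(-4 - 2*U) = -6 + (-8 - 4*U) = -14 - 4*U)
J = 12 (J = 3*4 = 12)
Y = -8 (Y = 2*(-4) = -8)
G(Q) = -12/(-6 - 4*Q) (G(Q) = (-1*12)/((-14 - 4*Q) - 1*(-8)) = -12/((-14 - 4*Q) + 8) = -12/(-6 - 4*Q))
G(-2 - 1*6)*(-194) = (6/(3 + 2*(-2 - 1*6)))*(-194) = (6/(3 + 2*(-2 - 6)))*(-194) = (6/(3 + 2*(-8)))*(-194) = (6/(3 - 16))*(-194) = (6/(-13))*(-194) = (6*(-1/13))*(-194) = -6/13*(-194) = 1164/13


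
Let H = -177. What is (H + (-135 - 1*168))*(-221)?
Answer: 106080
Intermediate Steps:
(H + (-135 - 1*168))*(-221) = (-177 + (-135 - 1*168))*(-221) = (-177 + (-135 - 168))*(-221) = (-177 - 303)*(-221) = -480*(-221) = 106080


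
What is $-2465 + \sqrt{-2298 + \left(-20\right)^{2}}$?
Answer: $-2465 + i \sqrt{1898} \approx -2465.0 + 43.566 i$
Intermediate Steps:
$-2465 + \sqrt{-2298 + \left(-20\right)^{2}} = -2465 + \sqrt{-2298 + 400} = -2465 + \sqrt{-1898} = -2465 + i \sqrt{1898}$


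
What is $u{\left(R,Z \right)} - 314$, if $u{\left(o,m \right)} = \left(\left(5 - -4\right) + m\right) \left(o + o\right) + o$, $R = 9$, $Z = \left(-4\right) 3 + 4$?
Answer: $-287$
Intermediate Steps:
$Z = -8$ ($Z = -12 + 4 = -8$)
$u{\left(o,m \right)} = o + 2 o \left(9 + m\right)$ ($u{\left(o,m \right)} = \left(\left(5 + 4\right) + m\right) 2 o + o = \left(9 + m\right) 2 o + o = 2 o \left(9 + m\right) + o = o + 2 o \left(9 + m\right)$)
$u{\left(R,Z \right)} - 314 = 9 \left(19 + 2 \left(-8\right)\right) - 314 = 9 \left(19 - 16\right) - 314 = 9 \cdot 3 - 314 = 27 - 314 = -287$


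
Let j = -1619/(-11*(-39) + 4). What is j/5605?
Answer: -1619/2426965 ≈ -0.00066709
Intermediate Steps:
j = -1619/433 (j = -1619/(429 + 4) = -1619/433 ≈ -3.7390)
j/5605 = -1619/433/5605 = -1619/433*1/5605 = -1619/2426965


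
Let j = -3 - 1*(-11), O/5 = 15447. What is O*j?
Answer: 617880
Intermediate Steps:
O = 77235 (O = 5*15447 = 77235)
j = 8 (j = -3 + 11 = 8)
O*j = 77235*8 = 617880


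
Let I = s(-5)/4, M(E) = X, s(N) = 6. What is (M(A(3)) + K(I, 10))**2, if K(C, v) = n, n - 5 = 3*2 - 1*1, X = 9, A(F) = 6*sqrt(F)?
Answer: 361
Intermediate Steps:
M(E) = 9
n = 10 (n = 5 + (3*2 - 1*1) = 5 + (6 - 1) = 5 + 5 = 10)
I = 3/2 (I = 6/4 = 6*(1/4) = 3/2 ≈ 1.5000)
K(C, v) = 10
(M(A(3)) + K(I, 10))**2 = (9 + 10)**2 = 19**2 = 361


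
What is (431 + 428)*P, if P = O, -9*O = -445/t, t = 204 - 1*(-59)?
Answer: 382255/2367 ≈ 161.49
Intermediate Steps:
t = 263 (t = 204 + 59 = 263)
O = 445/2367 (O = -(-445)/(9*263) = -⅑*(-445/263) = 445/2367 ≈ 0.18800)
P = 445/2367 ≈ 0.18800
(431 + 428)*P = (431 + 428)*(445/2367) = 859*(445/2367) = 382255/2367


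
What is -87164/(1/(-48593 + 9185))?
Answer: 3434958912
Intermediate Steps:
-87164/(1/(-48593 + 9185)) = -87164/(1/(-39408)) = -87164/(-1/39408) = -87164*(-39408) = 3434958912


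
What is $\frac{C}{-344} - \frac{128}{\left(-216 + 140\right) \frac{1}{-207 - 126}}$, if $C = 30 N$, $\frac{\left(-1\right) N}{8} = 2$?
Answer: $- \frac{457068}{817} \approx -559.45$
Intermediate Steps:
$N = -16$ ($N = \left(-8\right) 2 = -16$)
$C = -480$ ($C = 30 \left(-16\right) = -480$)
$\frac{C}{-344} - \frac{128}{\left(-216 + 140\right) \frac{1}{-207 - 126}} = - \frac{480}{-344} - \frac{128}{\left(-216 + 140\right) \frac{1}{-207 - 126}} = \left(-480\right) \left(- \frac{1}{344}\right) - \frac{128}{\left(-76\right) \frac{1}{-333}} = \frac{60}{43} - \frac{128}{\left(-76\right) \left(- \frac{1}{333}\right)} = \frac{60}{43} - \frac{128}{\frac{76}{333}} = \frac{60}{43} - \frac{10656}{19} = - \frac{457068}{817}$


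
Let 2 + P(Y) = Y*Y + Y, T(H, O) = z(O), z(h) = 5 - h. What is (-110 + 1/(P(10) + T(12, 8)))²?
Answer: 133379401/11025 ≈ 12098.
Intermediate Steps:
T(H, O) = 5 - O
P(Y) = -2 + Y + Y² (P(Y) = -2 + (Y*Y + Y) = -2 + (Y² + Y) = -2 + (Y + Y²) = -2 + Y + Y²)
(-110 + 1/(P(10) + T(12, 8)))² = (-110 + 1/((-2 + 10 + 10²) + (5 - 1*8)))² = (-110 + 1/((-2 + 10 + 100) + (5 - 8)))² = (-110 + 1/(108 - 3))² = (-110 + 1/105)² = (-11549/105)² = 133379401/11025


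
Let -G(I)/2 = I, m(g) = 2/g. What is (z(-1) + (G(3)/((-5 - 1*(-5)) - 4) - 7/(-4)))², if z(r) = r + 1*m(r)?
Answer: 1/16 ≈ 0.062500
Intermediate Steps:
G(I) = -2*I
z(r) = r + 2/r (z(r) = r + 1*(2/r) = r + 2/r)
(z(-1) + (G(3)/((-5 - 1*(-5)) - 4) - 7/(-4)))² = ((-1 + 2/(-1)) + ((-2*3)/((-5 - 1*(-5)) - 4) - 7/(-4)))² = ((-1 + 2*(-1)) + (-6/((-5 + 5) - 4) - 7*(-¼)))² = ((-1 - 2) + (-6/(0 - 4) + 7/4))² = (-3 + (-6/(-4) + 7/4))² = (-3 + (-6*(-¼) + 7/4))² = (-3 + (3/2 + 7/4))² = (-3 + 13/4)² = (¼)² = 1/16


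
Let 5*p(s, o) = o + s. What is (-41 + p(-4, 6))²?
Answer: 41209/25 ≈ 1648.4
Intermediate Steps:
p(s, o) = o/5 + s/5 (p(s, o) = (o + s)/5 = o/5 + s/5)
(-41 + p(-4, 6))² = (-41 + ((⅕)*6 + (⅕)*(-4)))² = (-41 + (6/5 - ⅘))² = (-41 + ⅖)² = (-203/5)² = 41209/25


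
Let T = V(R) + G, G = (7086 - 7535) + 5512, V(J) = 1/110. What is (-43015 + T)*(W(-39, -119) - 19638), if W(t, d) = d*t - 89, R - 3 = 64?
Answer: 31489905417/55 ≈ 5.7254e+8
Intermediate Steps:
R = 67 (R = 3 + 64 = 67)
V(J) = 1/110
G = 5063 (G = -449 + 5512 = 5063)
T = 556931/110 (T = 1/110 + 5063 = 556931/110 ≈ 5063.0)
W(t, d) = -89 + d*t
(-43015 + T)*(W(-39, -119) - 19638) = (-43015 + 556931/110)*((-89 - 119*(-39)) - 19638) = -4174719*((-89 + 4641) - 19638)/110 = -4174719*(4552 - 19638)/110 = -4174719/110*(-15086) = 31489905417/55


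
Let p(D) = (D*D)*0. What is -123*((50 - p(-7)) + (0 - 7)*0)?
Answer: -6150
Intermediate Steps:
p(D) = 0 (p(D) = D²*0 = 0)
-123*((50 - p(-7)) + (0 - 7)*0) = -123*((50 - 1*0) + (0 - 7)*0) = -123*((50 + 0) - 7*0) = -123*(50 + 0) = -123*50 = -6150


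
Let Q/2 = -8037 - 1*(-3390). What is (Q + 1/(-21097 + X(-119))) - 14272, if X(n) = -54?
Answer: -498444467/21151 ≈ -23566.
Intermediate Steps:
Q = -9294 (Q = 2*(-8037 - 1*(-3390)) = 2*(-8037 + 3390) = 2*(-4647) = -9294)
(Q + 1/(-21097 + X(-119))) - 14272 = (-9294 + 1/(-21097 - 54)) - 14272 = (-9294 + 1/(-21151)) - 14272 = (-9294 - 1/21151) - 14272 = -196577395/21151 - 14272 = -498444467/21151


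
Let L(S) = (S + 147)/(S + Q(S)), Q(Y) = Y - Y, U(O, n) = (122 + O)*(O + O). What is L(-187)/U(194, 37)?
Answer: 5/2865962 ≈ 1.7446e-6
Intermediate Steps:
U(O, n) = 2*O*(122 + O) (U(O, n) = (122 + O)*(2*O) = 2*O*(122 + O))
Q(Y) = 0
L(S) = (147 + S)/S (L(S) = (S + 147)/(S + 0) = (147 + S)/S)
L(-187)/U(194, 37) = ((147 - 187)/(-187))/((2*194*(122 + 194))) = (-1/187*(-40))/((2*194*316)) = (40/187)/122608 = (40/187)*(1/122608) = 5/2865962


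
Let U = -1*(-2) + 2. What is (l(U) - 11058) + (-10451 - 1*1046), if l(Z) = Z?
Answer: -22551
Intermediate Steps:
U = 4 (U = 2 + 2 = 4)
(l(U) - 11058) + (-10451 - 1*1046) = (4 - 11058) + (-10451 - 1*1046) = -11054 + (-10451 - 1046) = -11054 - 11497 = -22551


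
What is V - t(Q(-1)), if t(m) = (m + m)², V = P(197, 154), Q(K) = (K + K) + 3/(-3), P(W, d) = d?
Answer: 118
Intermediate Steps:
Q(K) = -1 + 2*K (Q(K) = 2*K + 3*(-⅓) = 2*K - 1 = -1 + 2*K)
V = 154
t(m) = 4*m² (t(m) = (2*m)² = 4*m²)
V - t(Q(-1)) = 154 - 4*(-1 + 2*(-1))² = 154 - 4*(-1 - 2)² = 154 - 4*(-3)² = 154 - 4*9 = 154 - 1*36 = 154 - 36 = 118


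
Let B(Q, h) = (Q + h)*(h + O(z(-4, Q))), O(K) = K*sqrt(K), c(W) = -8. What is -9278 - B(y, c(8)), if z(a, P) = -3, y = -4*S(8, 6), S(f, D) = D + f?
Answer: -9790 - 192*I*sqrt(3) ≈ -9790.0 - 332.55*I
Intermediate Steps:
y = -56 (y = -4*(6 + 8) = -4*14 = -56)
O(K) = K**(3/2)
B(Q, h) = (Q + h)*(h - 3*I*sqrt(3)) (B(Q, h) = (Q + h)*(h + (-3)**(3/2)) = (Q + h)*(h - 3*I*sqrt(3)))
-9278 - B(y, c(8)) = -9278 - ((-8)**2 - 56*(-8) - 3*I*(-56)*sqrt(3) - 3*I*(-8)*sqrt(3)) = -9278 - (64 + 448 + 168*I*sqrt(3) + 24*I*sqrt(3)) = -9278 - (512 + 192*I*sqrt(3)) = -9278 + (-512 - 192*I*sqrt(3)) = -9790 - 192*I*sqrt(3)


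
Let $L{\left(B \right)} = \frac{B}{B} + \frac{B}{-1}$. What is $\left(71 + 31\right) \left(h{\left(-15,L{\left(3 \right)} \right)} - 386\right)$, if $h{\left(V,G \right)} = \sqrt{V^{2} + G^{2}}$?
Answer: $-39372 + 102 \sqrt{229} \approx -37828.0$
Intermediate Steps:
$L{\left(B \right)} = 1 - B$ ($L{\left(B \right)} = 1 + B \left(-1\right) = 1 - B$)
$h{\left(V,G \right)} = \sqrt{G^{2} + V^{2}}$
$\left(71 + 31\right) \left(h{\left(-15,L{\left(3 \right)} \right)} - 386\right) = \left(71 + 31\right) \left(\sqrt{\left(1 - 3\right)^{2} + \left(-15\right)^{2}} - 386\right) = 102 \left(\sqrt{\left(1 - 3\right)^{2} + 225} - 386\right) = 102 \left(\sqrt{\left(-2\right)^{2} + 225} - 386\right) = 102 \left(\sqrt{4 + 225} - 386\right) = 102 \left(\sqrt{229} - 386\right) = 102 \left(-386 + \sqrt{229}\right) = -39372 + 102 \sqrt{229}$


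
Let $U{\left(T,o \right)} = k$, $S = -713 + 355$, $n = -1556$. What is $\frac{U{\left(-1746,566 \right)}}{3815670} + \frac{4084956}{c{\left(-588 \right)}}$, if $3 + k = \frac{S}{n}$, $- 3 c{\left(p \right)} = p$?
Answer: $\frac{606328233933109}{29092194348} \approx 20842.0$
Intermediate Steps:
$c{\left(p \right)} = - \frac{p}{3}$
$S = -358$
$k = - \frac{2155}{778}$ ($k = -3 - \frac{358}{-1556} = -3 - - \frac{179}{778} = -3 + \frac{179}{778} = - \frac{2155}{778} \approx -2.7699$)
$U{\left(T,o \right)} = - \frac{2155}{778}$
$\frac{U{\left(-1746,566 \right)}}{3815670} + \frac{4084956}{c{\left(-588 \right)}} = - \frac{2155}{778 \cdot 3815670} + \frac{4084956}{\left(- \frac{1}{3}\right) \left(-588\right)} = \left(- \frac{2155}{778}\right) \frac{1}{3815670} + \frac{4084956}{196} = - \frac{431}{593718252} + 4084956 \cdot \frac{1}{196} = - \frac{431}{593718252} + \frac{1021239}{49} = \frac{606328233933109}{29092194348}$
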